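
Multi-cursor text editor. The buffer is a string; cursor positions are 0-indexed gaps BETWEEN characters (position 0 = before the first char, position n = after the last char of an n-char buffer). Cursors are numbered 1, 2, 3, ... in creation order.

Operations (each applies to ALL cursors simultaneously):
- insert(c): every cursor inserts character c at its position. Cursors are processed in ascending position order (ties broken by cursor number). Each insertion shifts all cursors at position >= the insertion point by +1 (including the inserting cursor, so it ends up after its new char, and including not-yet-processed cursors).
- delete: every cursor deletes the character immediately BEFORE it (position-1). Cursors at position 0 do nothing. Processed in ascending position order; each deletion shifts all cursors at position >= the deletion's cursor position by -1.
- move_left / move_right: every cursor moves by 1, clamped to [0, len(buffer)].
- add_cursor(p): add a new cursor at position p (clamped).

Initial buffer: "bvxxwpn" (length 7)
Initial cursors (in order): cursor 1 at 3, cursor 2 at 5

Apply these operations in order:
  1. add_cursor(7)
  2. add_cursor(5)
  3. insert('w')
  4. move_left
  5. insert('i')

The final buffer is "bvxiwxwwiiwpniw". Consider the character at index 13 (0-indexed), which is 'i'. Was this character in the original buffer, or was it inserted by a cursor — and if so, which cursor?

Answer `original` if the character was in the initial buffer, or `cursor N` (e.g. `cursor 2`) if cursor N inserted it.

Answer: cursor 3

Derivation:
After op 1 (add_cursor(7)): buffer="bvxxwpn" (len 7), cursors c1@3 c2@5 c3@7, authorship .......
After op 2 (add_cursor(5)): buffer="bvxxwpn" (len 7), cursors c1@3 c2@5 c4@5 c3@7, authorship .......
After op 3 (insert('w')): buffer="bvxwxwwwpnw" (len 11), cursors c1@4 c2@8 c4@8 c3@11, authorship ...1..24..3
After op 4 (move_left): buffer="bvxwxwwwpnw" (len 11), cursors c1@3 c2@7 c4@7 c3@10, authorship ...1..24..3
After op 5 (insert('i')): buffer="bvxiwxwwiiwpniw" (len 15), cursors c1@4 c2@10 c4@10 c3@14, authorship ...11..2244..33
Authorship (.=original, N=cursor N): . . . 1 1 . . 2 2 4 4 . . 3 3
Index 13: author = 3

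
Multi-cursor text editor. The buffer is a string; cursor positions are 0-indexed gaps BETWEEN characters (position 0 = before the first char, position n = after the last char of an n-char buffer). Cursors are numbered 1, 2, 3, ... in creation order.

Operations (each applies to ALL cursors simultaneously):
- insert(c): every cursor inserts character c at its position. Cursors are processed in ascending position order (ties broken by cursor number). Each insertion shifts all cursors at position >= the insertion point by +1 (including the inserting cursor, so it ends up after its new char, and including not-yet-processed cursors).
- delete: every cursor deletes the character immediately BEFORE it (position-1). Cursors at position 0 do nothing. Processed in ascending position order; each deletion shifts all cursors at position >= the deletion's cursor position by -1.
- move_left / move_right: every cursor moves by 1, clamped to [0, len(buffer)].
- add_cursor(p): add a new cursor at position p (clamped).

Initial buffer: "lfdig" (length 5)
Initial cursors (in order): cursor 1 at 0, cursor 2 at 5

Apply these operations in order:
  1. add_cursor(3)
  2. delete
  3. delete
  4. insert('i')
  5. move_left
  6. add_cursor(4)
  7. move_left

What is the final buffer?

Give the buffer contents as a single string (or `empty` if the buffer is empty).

Answer: ilii

Derivation:
After op 1 (add_cursor(3)): buffer="lfdig" (len 5), cursors c1@0 c3@3 c2@5, authorship .....
After op 2 (delete): buffer="lfi" (len 3), cursors c1@0 c3@2 c2@3, authorship ...
After op 3 (delete): buffer="l" (len 1), cursors c1@0 c2@1 c3@1, authorship .
After op 4 (insert('i')): buffer="ilii" (len 4), cursors c1@1 c2@4 c3@4, authorship 1.23
After op 5 (move_left): buffer="ilii" (len 4), cursors c1@0 c2@3 c3@3, authorship 1.23
After op 6 (add_cursor(4)): buffer="ilii" (len 4), cursors c1@0 c2@3 c3@3 c4@4, authorship 1.23
After op 7 (move_left): buffer="ilii" (len 4), cursors c1@0 c2@2 c3@2 c4@3, authorship 1.23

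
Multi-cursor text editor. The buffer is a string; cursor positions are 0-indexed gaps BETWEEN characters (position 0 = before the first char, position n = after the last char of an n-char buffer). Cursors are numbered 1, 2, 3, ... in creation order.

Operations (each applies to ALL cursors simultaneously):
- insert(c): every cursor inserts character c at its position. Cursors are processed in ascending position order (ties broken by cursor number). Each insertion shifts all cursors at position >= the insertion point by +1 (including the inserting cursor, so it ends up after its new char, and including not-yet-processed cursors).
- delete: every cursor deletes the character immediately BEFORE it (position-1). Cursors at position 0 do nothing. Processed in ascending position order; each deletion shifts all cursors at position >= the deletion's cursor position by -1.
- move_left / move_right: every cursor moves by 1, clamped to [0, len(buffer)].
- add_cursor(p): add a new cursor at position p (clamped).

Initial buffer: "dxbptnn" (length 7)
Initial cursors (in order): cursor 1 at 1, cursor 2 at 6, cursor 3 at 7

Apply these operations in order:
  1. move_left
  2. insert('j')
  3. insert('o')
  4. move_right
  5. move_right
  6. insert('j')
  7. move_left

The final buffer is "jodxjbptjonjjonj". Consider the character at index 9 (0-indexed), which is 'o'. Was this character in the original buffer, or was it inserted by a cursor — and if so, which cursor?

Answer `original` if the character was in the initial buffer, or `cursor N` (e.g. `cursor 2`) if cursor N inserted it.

After op 1 (move_left): buffer="dxbptnn" (len 7), cursors c1@0 c2@5 c3@6, authorship .......
After op 2 (insert('j')): buffer="jdxbptjnjn" (len 10), cursors c1@1 c2@7 c3@9, authorship 1.....2.3.
After op 3 (insert('o')): buffer="jodxbptjonjon" (len 13), cursors c1@2 c2@9 c3@12, authorship 11.....22.33.
After op 4 (move_right): buffer="jodxbptjonjon" (len 13), cursors c1@3 c2@10 c3@13, authorship 11.....22.33.
After op 5 (move_right): buffer="jodxbptjonjon" (len 13), cursors c1@4 c2@11 c3@13, authorship 11.....22.33.
After op 6 (insert('j')): buffer="jodxjbptjonjjonj" (len 16), cursors c1@5 c2@13 c3@16, authorship 11..1...22.323.3
After op 7 (move_left): buffer="jodxjbptjonjjonj" (len 16), cursors c1@4 c2@12 c3@15, authorship 11..1...22.323.3
Authorship (.=original, N=cursor N): 1 1 . . 1 . . . 2 2 . 3 2 3 . 3
Index 9: author = 2

Answer: cursor 2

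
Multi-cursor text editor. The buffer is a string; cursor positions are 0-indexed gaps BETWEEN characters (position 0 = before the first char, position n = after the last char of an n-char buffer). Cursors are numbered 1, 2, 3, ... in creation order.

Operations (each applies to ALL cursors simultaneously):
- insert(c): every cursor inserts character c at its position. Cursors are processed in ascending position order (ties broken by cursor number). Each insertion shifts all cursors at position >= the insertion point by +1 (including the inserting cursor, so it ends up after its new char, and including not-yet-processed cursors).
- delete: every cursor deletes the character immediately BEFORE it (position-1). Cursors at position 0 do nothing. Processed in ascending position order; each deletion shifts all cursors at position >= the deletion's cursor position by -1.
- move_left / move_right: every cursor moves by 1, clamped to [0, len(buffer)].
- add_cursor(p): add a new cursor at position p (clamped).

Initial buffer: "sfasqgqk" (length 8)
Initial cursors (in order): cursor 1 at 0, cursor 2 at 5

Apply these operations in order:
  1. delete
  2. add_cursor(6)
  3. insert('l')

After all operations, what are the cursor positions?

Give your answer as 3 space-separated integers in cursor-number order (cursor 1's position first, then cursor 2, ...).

Answer: 1 6 9

Derivation:
After op 1 (delete): buffer="sfasgqk" (len 7), cursors c1@0 c2@4, authorship .......
After op 2 (add_cursor(6)): buffer="sfasgqk" (len 7), cursors c1@0 c2@4 c3@6, authorship .......
After op 3 (insert('l')): buffer="lsfaslgqlk" (len 10), cursors c1@1 c2@6 c3@9, authorship 1....2..3.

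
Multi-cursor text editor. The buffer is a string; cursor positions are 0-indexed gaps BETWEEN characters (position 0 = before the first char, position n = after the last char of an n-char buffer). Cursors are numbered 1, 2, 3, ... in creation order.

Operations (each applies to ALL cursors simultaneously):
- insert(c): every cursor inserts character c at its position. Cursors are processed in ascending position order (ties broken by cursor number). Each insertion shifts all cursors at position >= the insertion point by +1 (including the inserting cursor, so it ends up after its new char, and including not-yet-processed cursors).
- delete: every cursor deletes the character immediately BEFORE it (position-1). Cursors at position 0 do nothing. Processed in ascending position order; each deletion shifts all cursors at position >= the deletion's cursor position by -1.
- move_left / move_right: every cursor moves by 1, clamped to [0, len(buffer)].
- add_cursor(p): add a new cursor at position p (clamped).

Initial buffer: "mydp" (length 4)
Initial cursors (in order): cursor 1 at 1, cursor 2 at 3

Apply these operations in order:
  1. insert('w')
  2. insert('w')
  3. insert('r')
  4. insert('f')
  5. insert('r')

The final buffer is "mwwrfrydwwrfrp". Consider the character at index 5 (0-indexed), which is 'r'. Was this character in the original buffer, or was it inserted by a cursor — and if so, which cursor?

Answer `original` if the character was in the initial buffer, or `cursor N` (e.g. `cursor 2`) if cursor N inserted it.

Answer: cursor 1

Derivation:
After op 1 (insert('w')): buffer="mwydwp" (len 6), cursors c1@2 c2@5, authorship .1..2.
After op 2 (insert('w')): buffer="mwwydwwp" (len 8), cursors c1@3 c2@7, authorship .11..22.
After op 3 (insert('r')): buffer="mwwrydwwrp" (len 10), cursors c1@4 c2@9, authorship .111..222.
After op 4 (insert('f')): buffer="mwwrfydwwrfp" (len 12), cursors c1@5 c2@11, authorship .1111..2222.
After op 5 (insert('r')): buffer="mwwrfrydwwrfrp" (len 14), cursors c1@6 c2@13, authorship .11111..22222.
Authorship (.=original, N=cursor N): . 1 1 1 1 1 . . 2 2 2 2 2 .
Index 5: author = 1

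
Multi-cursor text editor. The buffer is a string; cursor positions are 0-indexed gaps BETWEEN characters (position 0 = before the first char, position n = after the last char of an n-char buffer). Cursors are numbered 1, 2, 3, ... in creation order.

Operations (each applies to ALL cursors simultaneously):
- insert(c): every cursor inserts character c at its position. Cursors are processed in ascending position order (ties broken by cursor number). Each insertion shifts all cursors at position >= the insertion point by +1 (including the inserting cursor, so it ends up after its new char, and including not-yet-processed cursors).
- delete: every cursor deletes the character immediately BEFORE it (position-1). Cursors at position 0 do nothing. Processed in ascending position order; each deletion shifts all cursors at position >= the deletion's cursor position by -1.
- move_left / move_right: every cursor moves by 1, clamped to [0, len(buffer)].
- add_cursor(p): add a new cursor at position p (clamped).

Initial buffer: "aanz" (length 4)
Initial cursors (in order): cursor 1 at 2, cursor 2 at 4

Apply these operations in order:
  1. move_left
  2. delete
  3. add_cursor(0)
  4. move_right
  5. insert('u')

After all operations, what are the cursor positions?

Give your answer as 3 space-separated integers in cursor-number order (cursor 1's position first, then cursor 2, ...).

Answer: 3 5 3

Derivation:
After op 1 (move_left): buffer="aanz" (len 4), cursors c1@1 c2@3, authorship ....
After op 2 (delete): buffer="az" (len 2), cursors c1@0 c2@1, authorship ..
After op 3 (add_cursor(0)): buffer="az" (len 2), cursors c1@0 c3@0 c2@1, authorship ..
After op 4 (move_right): buffer="az" (len 2), cursors c1@1 c3@1 c2@2, authorship ..
After op 5 (insert('u')): buffer="auuzu" (len 5), cursors c1@3 c3@3 c2@5, authorship .13.2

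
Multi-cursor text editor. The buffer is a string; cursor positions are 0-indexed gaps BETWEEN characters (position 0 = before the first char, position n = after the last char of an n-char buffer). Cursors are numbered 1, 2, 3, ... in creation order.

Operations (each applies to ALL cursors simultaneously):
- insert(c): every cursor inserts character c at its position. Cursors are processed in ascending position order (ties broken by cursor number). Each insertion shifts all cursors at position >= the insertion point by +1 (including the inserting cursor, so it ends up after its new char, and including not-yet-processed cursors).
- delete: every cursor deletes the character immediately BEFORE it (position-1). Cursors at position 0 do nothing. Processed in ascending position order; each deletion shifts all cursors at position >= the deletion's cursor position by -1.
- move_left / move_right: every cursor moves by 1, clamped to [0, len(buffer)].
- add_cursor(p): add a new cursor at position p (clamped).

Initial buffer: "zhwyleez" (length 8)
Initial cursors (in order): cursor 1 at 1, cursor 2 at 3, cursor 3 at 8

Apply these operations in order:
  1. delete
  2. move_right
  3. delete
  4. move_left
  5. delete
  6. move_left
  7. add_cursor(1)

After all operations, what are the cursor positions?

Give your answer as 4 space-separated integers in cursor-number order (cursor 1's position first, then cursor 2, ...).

After op 1 (delete): buffer="hylee" (len 5), cursors c1@0 c2@1 c3@5, authorship .....
After op 2 (move_right): buffer="hylee" (len 5), cursors c1@1 c2@2 c3@5, authorship .....
After op 3 (delete): buffer="le" (len 2), cursors c1@0 c2@0 c3@2, authorship ..
After op 4 (move_left): buffer="le" (len 2), cursors c1@0 c2@0 c3@1, authorship ..
After op 5 (delete): buffer="e" (len 1), cursors c1@0 c2@0 c3@0, authorship .
After op 6 (move_left): buffer="e" (len 1), cursors c1@0 c2@0 c3@0, authorship .
After op 7 (add_cursor(1)): buffer="e" (len 1), cursors c1@0 c2@0 c3@0 c4@1, authorship .

Answer: 0 0 0 1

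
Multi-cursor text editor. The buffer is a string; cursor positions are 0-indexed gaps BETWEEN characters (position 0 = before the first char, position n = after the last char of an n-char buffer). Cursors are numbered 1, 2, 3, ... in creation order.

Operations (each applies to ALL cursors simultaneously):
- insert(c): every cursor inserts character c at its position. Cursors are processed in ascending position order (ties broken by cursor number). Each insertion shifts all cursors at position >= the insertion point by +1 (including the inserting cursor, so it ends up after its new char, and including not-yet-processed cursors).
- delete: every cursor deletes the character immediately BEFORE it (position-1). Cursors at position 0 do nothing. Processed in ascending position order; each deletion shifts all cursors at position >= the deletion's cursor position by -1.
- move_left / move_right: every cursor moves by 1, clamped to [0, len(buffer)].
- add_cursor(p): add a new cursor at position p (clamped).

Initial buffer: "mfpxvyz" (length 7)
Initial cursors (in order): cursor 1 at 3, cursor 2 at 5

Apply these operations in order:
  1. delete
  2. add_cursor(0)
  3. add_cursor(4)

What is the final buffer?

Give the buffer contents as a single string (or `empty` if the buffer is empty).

After op 1 (delete): buffer="mfxyz" (len 5), cursors c1@2 c2@3, authorship .....
After op 2 (add_cursor(0)): buffer="mfxyz" (len 5), cursors c3@0 c1@2 c2@3, authorship .....
After op 3 (add_cursor(4)): buffer="mfxyz" (len 5), cursors c3@0 c1@2 c2@3 c4@4, authorship .....

Answer: mfxyz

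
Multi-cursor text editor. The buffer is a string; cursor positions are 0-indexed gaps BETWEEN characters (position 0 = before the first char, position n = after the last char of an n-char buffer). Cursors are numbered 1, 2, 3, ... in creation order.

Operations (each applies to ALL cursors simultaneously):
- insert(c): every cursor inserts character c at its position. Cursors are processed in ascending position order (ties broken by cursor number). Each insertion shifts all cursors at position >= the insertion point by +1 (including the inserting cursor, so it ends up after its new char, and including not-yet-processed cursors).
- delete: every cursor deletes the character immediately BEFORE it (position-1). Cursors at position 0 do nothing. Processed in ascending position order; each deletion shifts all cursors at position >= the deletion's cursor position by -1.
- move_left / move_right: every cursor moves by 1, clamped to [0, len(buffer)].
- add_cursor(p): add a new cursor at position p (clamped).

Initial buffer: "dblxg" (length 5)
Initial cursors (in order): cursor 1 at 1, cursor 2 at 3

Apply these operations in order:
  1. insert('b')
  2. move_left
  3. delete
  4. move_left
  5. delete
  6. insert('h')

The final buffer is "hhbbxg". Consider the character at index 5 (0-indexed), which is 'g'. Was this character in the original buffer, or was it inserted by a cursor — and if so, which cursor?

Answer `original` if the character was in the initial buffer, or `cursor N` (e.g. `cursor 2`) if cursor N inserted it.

After op 1 (insert('b')): buffer="dbblbxg" (len 7), cursors c1@2 c2@5, authorship .1..2..
After op 2 (move_left): buffer="dbblbxg" (len 7), cursors c1@1 c2@4, authorship .1..2..
After op 3 (delete): buffer="bbbxg" (len 5), cursors c1@0 c2@2, authorship 1.2..
After op 4 (move_left): buffer="bbbxg" (len 5), cursors c1@0 c2@1, authorship 1.2..
After op 5 (delete): buffer="bbxg" (len 4), cursors c1@0 c2@0, authorship .2..
After op 6 (insert('h')): buffer="hhbbxg" (len 6), cursors c1@2 c2@2, authorship 12.2..
Authorship (.=original, N=cursor N): 1 2 . 2 . .
Index 5: author = original

Answer: original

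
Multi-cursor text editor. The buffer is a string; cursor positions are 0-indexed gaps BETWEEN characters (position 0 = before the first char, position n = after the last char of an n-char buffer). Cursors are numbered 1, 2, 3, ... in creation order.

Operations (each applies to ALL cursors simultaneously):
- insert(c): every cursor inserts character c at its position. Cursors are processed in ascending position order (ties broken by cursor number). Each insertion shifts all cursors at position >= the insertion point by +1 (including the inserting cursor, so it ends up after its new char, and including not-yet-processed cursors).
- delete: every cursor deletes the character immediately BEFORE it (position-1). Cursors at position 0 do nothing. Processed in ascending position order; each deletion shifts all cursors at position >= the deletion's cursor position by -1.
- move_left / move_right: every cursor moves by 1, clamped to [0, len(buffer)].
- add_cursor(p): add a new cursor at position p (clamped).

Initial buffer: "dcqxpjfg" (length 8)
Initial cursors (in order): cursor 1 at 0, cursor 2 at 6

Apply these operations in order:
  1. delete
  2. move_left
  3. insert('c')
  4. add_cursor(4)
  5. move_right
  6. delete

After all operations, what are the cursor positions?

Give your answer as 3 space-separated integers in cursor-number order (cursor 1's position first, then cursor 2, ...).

After op 1 (delete): buffer="dcqxpfg" (len 7), cursors c1@0 c2@5, authorship .......
After op 2 (move_left): buffer="dcqxpfg" (len 7), cursors c1@0 c2@4, authorship .......
After op 3 (insert('c')): buffer="cdcqxcpfg" (len 9), cursors c1@1 c2@6, authorship 1....2...
After op 4 (add_cursor(4)): buffer="cdcqxcpfg" (len 9), cursors c1@1 c3@4 c2@6, authorship 1....2...
After op 5 (move_right): buffer="cdcqxcpfg" (len 9), cursors c1@2 c3@5 c2@7, authorship 1....2...
After op 6 (delete): buffer="ccqcfg" (len 6), cursors c1@1 c3@3 c2@4, authorship 1..2..

Answer: 1 4 3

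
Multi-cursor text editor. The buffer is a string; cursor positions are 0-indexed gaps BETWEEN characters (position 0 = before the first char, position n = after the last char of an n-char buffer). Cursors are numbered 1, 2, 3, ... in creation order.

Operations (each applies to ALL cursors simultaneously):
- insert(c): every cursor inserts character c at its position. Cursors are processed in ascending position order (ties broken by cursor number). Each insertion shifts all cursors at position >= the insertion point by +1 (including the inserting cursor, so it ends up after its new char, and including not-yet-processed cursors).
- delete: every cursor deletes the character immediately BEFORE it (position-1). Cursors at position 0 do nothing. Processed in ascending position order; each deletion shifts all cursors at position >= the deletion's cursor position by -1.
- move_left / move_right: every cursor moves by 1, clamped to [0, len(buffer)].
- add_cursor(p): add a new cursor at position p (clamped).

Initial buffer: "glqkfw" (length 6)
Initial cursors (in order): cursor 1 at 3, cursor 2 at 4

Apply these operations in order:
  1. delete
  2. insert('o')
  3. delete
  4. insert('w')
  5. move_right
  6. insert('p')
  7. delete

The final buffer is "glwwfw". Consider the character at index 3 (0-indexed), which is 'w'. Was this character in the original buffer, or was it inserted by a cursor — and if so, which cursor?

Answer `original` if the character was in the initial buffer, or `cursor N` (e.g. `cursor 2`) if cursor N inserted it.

After op 1 (delete): buffer="glfw" (len 4), cursors c1@2 c2@2, authorship ....
After op 2 (insert('o')): buffer="gloofw" (len 6), cursors c1@4 c2@4, authorship ..12..
After op 3 (delete): buffer="glfw" (len 4), cursors c1@2 c2@2, authorship ....
After op 4 (insert('w')): buffer="glwwfw" (len 6), cursors c1@4 c2@4, authorship ..12..
After op 5 (move_right): buffer="glwwfw" (len 6), cursors c1@5 c2@5, authorship ..12..
After op 6 (insert('p')): buffer="glwwfppw" (len 8), cursors c1@7 c2@7, authorship ..12.12.
After op 7 (delete): buffer="glwwfw" (len 6), cursors c1@5 c2@5, authorship ..12..
Authorship (.=original, N=cursor N): . . 1 2 . .
Index 3: author = 2

Answer: cursor 2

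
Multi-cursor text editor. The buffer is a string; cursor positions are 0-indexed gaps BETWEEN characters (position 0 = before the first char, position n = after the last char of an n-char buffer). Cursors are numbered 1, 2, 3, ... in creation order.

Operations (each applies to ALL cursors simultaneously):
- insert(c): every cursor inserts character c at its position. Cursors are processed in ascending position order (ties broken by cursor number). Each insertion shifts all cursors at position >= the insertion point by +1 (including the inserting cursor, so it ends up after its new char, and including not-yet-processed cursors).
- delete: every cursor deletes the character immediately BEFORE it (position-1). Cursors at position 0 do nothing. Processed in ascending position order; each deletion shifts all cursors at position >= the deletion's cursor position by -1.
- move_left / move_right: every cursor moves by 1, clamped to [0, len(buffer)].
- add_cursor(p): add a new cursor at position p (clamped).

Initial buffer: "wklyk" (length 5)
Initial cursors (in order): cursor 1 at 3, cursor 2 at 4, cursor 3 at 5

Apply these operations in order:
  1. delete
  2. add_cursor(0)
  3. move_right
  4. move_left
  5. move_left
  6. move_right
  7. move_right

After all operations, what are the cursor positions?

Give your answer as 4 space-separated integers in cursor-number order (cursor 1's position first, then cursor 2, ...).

After op 1 (delete): buffer="wk" (len 2), cursors c1@2 c2@2 c3@2, authorship ..
After op 2 (add_cursor(0)): buffer="wk" (len 2), cursors c4@0 c1@2 c2@2 c3@2, authorship ..
After op 3 (move_right): buffer="wk" (len 2), cursors c4@1 c1@2 c2@2 c3@2, authorship ..
After op 4 (move_left): buffer="wk" (len 2), cursors c4@0 c1@1 c2@1 c3@1, authorship ..
After op 5 (move_left): buffer="wk" (len 2), cursors c1@0 c2@0 c3@0 c4@0, authorship ..
After op 6 (move_right): buffer="wk" (len 2), cursors c1@1 c2@1 c3@1 c4@1, authorship ..
After op 7 (move_right): buffer="wk" (len 2), cursors c1@2 c2@2 c3@2 c4@2, authorship ..

Answer: 2 2 2 2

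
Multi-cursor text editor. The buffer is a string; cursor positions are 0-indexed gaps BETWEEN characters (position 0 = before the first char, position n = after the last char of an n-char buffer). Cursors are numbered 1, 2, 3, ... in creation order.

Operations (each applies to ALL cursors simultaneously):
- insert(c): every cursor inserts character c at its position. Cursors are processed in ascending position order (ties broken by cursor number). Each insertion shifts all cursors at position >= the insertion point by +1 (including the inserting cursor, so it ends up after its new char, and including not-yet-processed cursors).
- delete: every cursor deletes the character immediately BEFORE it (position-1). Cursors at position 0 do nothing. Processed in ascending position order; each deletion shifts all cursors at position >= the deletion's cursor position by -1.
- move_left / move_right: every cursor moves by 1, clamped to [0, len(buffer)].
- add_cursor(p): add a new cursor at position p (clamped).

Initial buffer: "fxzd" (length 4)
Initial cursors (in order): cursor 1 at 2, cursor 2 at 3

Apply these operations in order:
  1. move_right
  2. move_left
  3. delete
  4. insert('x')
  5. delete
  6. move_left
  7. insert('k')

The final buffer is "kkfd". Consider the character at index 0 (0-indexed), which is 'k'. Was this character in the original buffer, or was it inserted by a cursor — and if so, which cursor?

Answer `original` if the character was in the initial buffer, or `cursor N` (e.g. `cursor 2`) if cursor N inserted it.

Answer: cursor 1

Derivation:
After op 1 (move_right): buffer="fxzd" (len 4), cursors c1@3 c2@4, authorship ....
After op 2 (move_left): buffer="fxzd" (len 4), cursors c1@2 c2@3, authorship ....
After op 3 (delete): buffer="fd" (len 2), cursors c1@1 c2@1, authorship ..
After op 4 (insert('x')): buffer="fxxd" (len 4), cursors c1@3 c2@3, authorship .12.
After op 5 (delete): buffer="fd" (len 2), cursors c1@1 c2@1, authorship ..
After op 6 (move_left): buffer="fd" (len 2), cursors c1@0 c2@0, authorship ..
After op 7 (insert('k')): buffer="kkfd" (len 4), cursors c1@2 c2@2, authorship 12..
Authorship (.=original, N=cursor N): 1 2 . .
Index 0: author = 1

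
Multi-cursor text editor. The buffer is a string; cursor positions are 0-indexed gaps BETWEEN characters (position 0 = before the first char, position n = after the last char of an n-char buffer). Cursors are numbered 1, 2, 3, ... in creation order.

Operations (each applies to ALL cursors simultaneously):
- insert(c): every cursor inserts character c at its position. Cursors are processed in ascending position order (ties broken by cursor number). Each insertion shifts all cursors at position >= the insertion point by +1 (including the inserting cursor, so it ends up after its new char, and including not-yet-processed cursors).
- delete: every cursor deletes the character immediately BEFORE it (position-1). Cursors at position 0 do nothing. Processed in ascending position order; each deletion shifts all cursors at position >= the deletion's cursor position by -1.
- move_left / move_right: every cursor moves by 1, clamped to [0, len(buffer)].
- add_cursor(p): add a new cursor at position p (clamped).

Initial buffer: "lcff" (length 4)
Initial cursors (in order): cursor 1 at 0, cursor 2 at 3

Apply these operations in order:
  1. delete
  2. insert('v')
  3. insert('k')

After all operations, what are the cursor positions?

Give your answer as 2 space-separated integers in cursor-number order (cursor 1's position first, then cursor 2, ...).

After op 1 (delete): buffer="lcf" (len 3), cursors c1@0 c2@2, authorship ...
After op 2 (insert('v')): buffer="vlcvf" (len 5), cursors c1@1 c2@4, authorship 1..2.
After op 3 (insert('k')): buffer="vklcvkf" (len 7), cursors c1@2 c2@6, authorship 11..22.

Answer: 2 6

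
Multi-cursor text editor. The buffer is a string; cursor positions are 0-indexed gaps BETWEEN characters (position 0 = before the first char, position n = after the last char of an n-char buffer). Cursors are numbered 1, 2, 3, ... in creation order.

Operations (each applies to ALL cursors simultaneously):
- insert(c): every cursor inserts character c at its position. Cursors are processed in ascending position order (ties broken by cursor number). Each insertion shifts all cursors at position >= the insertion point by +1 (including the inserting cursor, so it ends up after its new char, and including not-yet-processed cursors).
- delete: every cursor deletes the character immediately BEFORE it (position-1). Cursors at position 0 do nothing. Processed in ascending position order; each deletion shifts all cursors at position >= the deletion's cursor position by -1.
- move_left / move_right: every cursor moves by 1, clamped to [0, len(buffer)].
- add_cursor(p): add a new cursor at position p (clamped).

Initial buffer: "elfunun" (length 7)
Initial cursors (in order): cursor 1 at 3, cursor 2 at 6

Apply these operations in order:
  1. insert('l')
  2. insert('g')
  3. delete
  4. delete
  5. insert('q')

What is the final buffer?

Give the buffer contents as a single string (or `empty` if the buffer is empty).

Answer: elfqunuqn

Derivation:
After op 1 (insert('l')): buffer="elflunuln" (len 9), cursors c1@4 c2@8, authorship ...1...2.
After op 2 (insert('g')): buffer="elflgunulgn" (len 11), cursors c1@5 c2@10, authorship ...11...22.
After op 3 (delete): buffer="elflunuln" (len 9), cursors c1@4 c2@8, authorship ...1...2.
After op 4 (delete): buffer="elfunun" (len 7), cursors c1@3 c2@6, authorship .......
After op 5 (insert('q')): buffer="elfqunuqn" (len 9), cursors c1@4 c2@8, authorship ...1...2.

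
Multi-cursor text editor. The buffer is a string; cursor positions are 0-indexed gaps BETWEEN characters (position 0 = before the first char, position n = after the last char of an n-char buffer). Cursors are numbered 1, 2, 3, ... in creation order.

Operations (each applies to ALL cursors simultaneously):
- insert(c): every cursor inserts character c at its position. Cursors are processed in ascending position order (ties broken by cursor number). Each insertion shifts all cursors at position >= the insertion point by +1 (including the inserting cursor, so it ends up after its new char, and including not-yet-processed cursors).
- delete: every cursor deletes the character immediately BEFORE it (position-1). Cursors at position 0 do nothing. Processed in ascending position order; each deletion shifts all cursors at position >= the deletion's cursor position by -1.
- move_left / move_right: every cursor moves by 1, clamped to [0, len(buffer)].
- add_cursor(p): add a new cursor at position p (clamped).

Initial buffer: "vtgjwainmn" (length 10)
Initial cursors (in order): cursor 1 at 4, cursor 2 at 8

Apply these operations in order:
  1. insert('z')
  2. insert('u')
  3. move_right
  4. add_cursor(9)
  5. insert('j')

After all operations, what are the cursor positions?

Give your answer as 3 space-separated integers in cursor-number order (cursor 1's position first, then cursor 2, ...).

After op 1 (insert('z')): buffer="vtgjzwainzmn" (len 12), cursors c1@5 c2@10, authorship ....1....2..
After op 2 (insert('u')): buffer="vtgjzuwainzumn" (len 14), cursors c1@6 c2@12, authorship ....11....22..
After op 3 (move_right): buffer="vtgjzuwainzumn" (len 14), cursors c1@7 c2@13, authorship ....11....22..
After op 4 (add_cursor(9)): buffer="vtgjzuwainzumn" (len 14), cursors c1@7 c3@9 c2@13, authorship ....11....22..
After op 5 (insert('j')): buffer="vtgjzuwjaijnzumjn" (len 17), cursors c1@8 c3@11 c2@16, authorship ....11.1..3.22.2.

Answer: 8 16 11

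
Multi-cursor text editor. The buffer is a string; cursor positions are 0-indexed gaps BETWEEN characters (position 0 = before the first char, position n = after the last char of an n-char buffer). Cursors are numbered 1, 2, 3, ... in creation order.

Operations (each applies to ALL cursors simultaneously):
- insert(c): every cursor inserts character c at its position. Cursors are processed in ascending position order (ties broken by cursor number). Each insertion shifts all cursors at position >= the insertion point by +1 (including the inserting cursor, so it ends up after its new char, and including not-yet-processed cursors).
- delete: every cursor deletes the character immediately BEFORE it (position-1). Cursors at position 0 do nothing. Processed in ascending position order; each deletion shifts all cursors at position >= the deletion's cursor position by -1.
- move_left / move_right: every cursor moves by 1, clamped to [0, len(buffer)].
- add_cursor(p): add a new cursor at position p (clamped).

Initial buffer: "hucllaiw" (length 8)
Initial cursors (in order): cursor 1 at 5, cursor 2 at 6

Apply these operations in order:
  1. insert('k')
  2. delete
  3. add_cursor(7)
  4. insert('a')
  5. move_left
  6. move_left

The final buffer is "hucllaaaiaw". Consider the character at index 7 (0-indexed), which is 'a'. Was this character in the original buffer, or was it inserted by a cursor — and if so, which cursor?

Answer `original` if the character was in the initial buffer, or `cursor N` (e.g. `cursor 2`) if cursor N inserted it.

After op 1 (insert('k')): buffer="hucllkakiw" (len 10), cursors c1@6 c2@8, authorship .....1.2..
After op 2 (delete): buffer="hucllaiw" (len 8), cursors c1@5 c2@6, authorship ........
After op 3 (add_cursor(7)): buffer="hucllaiw" (len 8), cursors c1@5 c2@6 c3@7, authorship ........
After op 4 (insert('a')): buffer="hucllaaaiaw" (len 11), cursors c1@6 c2@8 c3@10, authorship .....1.2.3.
After op 5 (move_left): buffer="hucllaaaiaw" (len 11), cursors c1@5 c2@7 c3@9, authorship .....1.2.3.
After op 6 (move_left): buffer="hucllaaaiaw" (len 11), cursors c1@4 c2@6 c3@8, authorship .....1.2.3.
Authorship (.=original, N=cursor N): . . . . . 1 . 2 . 3 .
Index 7: author = 2

Answer: cursor 2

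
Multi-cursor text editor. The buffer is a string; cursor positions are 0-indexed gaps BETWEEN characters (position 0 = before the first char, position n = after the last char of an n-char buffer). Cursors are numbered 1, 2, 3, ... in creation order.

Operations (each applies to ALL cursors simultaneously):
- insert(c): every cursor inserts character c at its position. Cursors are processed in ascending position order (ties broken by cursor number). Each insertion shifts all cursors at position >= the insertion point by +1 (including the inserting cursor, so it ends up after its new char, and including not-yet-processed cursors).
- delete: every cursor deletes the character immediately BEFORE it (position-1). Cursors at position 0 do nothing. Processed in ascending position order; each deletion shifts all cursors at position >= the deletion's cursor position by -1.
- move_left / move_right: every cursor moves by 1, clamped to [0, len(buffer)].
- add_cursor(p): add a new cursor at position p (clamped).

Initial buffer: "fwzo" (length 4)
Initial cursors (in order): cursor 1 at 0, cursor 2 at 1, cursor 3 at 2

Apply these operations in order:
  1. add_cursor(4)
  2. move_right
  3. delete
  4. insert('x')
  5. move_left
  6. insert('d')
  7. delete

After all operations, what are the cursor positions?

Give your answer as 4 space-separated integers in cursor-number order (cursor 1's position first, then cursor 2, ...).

Answer: 3 3 3 3

Derivation:
After op 1 (add_cursor(4)): buffer="fwzo" (len 4), cursors c1@0 c2@1 c3@2 c4@4, authorship ....
After op 2 (move_right): buffer="fwzo" (len 4), cursors c1@1 c2@2 c3@3 c4@4, authorship ....
After op 3 (delete): buffer="" (len 0), cursors c1@0 c2@0 c3@0 c4@0, authorship 
After op 4 (insert('x')): buffer="xxxx" (len 4), cursors c1@4 c2@4 c3@4 c4@4, authorship 1234
After op 5 (move_left): buffer="xxxx" (len 4), cursors c1@3 c2@3 c3@3 c4@3, authorship 1234
After op 6 (insert('d')): buffer="xxxddddx" (len 8), cursors c1@7 c2@7 c3@7 c4@7, authorship 12312344
After op 7 (delete): buffer="xxxx" (len 4), cursors c1@3 c2@3 c3@3 c4@3, authorship 1234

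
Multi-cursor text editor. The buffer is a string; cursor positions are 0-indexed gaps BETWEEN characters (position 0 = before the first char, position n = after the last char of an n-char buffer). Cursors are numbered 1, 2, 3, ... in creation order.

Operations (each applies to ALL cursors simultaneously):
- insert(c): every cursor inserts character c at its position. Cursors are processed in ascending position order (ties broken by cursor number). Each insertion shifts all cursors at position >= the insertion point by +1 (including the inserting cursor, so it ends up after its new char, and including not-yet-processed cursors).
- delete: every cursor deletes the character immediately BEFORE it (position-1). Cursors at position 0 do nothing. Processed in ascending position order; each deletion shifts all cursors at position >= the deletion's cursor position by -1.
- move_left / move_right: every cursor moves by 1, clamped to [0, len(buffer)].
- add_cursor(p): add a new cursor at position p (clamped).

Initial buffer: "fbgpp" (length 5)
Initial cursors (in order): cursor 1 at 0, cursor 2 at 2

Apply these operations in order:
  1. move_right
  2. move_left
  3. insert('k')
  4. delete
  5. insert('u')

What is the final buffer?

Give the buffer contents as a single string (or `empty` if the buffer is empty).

After op 1 (move_right): buffer="fbgpp" (len 5), cursors c1@1 c2@3, authorship .....
After op 2 (move_left): buffer="fbgpp" (len 5), cursors c1@0 c2@2, authorship .....
After op 3 (insert('k')): buffer="kfbkgpp" (len 7), cursors c1@1 c2@4, authorship 1..2...
After op 4 (delete): buffer="fbgpp" (len 5), cursors c1@0 c2@2, authorship .....
After op 5 (insert('u')): buffer="ufbugpp" (len 7), cursors c1@1 c2@4, authorship 1..2...

Answer: ufbugpp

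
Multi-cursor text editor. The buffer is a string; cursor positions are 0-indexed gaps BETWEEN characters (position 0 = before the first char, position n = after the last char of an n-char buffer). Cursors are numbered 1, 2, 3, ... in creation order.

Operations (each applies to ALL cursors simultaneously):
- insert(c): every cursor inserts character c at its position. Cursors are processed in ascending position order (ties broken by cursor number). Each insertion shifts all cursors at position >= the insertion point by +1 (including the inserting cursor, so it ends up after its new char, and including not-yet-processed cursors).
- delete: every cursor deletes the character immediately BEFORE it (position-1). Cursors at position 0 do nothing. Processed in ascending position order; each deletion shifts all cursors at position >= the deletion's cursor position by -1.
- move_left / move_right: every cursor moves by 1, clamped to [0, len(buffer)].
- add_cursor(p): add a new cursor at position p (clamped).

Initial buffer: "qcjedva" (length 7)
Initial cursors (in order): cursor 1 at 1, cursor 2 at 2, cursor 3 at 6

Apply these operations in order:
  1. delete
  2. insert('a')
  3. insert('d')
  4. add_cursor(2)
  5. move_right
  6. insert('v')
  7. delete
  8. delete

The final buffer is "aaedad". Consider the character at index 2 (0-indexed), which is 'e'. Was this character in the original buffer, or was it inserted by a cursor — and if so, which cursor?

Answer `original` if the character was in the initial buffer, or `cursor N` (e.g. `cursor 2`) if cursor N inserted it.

Answer: original

Derivation:
After op 1 (delete): buffer="jeda" (len 4), cursors c1@0 c2@0 c3@3, authorship ....
After op 2 (insert('a')): buffer="aajedaa" (len 7), cursors c1@2 c2@2 c3@6, authorship 12...3.
After op 3 (insert('d')): buffer="aaddjedada" (len 10), cursors c1@4 c2@4 c3@9, authorship 1212...33.
After op 4 (add_cursor(2)): buffer="aaddjedada" (len 10), cursors c4@2 c1@4 c2@4 c3@9, authorship 1212...33.
After op 5 (move_right): buffer="aaddjedada" (len 10), cursors c4@3 c1@5 c2@5 c3@10, authorship 1212...33.
After op 6 (insert('v')): buffer="aadvdjvvedadav" (len 14), cursors c4@4 c1@8 c2@8 c3@14, authorship 12142.12..33.3
After op 7 (delete): buffer="aaddjedada" (len 10), cursors c4@3 c1@5 c2@5 c3@10, authorship 1212...33.
After op 8 (delete): buffer="aaedad" (len 6), cursors c1@2 c2@2 c4@2 c3@6, authorship 12..33
Authorship (.=original, N=cursor N): 1 2 . . 3 3
Index 2: author = original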